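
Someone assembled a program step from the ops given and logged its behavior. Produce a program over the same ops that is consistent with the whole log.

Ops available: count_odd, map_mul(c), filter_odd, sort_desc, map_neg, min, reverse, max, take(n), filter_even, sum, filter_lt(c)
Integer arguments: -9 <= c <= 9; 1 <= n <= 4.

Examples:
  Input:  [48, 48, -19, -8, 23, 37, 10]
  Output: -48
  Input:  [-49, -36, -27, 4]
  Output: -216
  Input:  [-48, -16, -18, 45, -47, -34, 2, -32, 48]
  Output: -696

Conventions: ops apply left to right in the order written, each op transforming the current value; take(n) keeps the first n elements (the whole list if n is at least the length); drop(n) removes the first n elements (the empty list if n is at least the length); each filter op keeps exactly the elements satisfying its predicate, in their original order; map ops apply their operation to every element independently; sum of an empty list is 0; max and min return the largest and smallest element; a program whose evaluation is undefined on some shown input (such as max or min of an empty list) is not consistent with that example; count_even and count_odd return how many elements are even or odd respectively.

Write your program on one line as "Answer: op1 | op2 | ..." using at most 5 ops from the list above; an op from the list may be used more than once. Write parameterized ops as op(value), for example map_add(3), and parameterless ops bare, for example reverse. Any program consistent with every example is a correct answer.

filter_even | map_mul(6) | filter_lt(-4) | take(4) | sum

Check, running the answer program on each example:
  [48, 48, -19, -8, 23, 37, 10] -> [48, 48, -8, 10] -> [288, 288, -48, 60] -> [-48] -> [-48] -> -48
  [-49, -36, -27, 4] -> [-36, 4] -> [-216, 24] -> [-216] -> [-216] -> -216
  [-48, -16, -18, 45, -47, -34, 2, -32, 48] -> [-48, -16, -18, -34, 2, -32, 48] -> [-288, -96, -108, -204, 12, -192, 288] -> [-288, -96, -108, -204, -192] -> [-288, -96, -108, -204] -> -696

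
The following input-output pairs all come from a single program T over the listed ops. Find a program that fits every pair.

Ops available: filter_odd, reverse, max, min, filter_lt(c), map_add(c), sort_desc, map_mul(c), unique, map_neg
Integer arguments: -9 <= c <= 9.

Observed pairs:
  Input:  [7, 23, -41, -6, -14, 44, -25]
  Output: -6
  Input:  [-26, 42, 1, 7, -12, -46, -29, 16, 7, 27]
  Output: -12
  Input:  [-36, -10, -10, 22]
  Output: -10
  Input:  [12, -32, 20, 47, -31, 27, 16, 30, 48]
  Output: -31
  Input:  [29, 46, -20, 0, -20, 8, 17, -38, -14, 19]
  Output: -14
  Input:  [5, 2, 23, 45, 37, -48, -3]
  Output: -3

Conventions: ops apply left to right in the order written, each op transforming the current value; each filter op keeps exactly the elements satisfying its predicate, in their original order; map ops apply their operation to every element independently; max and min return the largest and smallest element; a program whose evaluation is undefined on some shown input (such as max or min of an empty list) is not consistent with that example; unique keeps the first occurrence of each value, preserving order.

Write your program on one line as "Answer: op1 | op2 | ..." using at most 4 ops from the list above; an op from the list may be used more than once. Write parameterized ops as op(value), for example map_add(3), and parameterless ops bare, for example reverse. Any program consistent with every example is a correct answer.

sort_desc | filter_lt(0) | max

Check, running the answer program on each example:
  [7, 23, -41, -6, -14, 44, -25] -> [44, 23, 7, -6, -14, -25, -41] -> [-6, -14, -25, -41] -> -6
  [-26, 42, 1, 7, -12, -46, -29, 16, 7, 27] -> [42, 27, 16, 7, 7, 1, -12, -26, -29, -46] -> [-12, -26, -29, -46] -> -12
  [-36, -10, -10, 22] -> [22, -10, -10, -36] -> [-10, -10, -36] -> -10
  [12, -32, 20, 47, -31, 27, 16, 30, 48] -> [48, 47, 30, 27, 20, 16, 12, -31, -32] -> [-31, -32] -> -31
  [29, 46, -20, 0, -20, 8, 17, -38, -14, 19] -> [46, 29, 19, 17, 8, 0, -14, -20, -20, -38] -> [-14, -20, -20, -38] -> -14
  [5, 2, 23, 45, 37, -48, -3] -> [45, 37, 23, 5, 2, -3, -48] -> [-3, -48] -> -3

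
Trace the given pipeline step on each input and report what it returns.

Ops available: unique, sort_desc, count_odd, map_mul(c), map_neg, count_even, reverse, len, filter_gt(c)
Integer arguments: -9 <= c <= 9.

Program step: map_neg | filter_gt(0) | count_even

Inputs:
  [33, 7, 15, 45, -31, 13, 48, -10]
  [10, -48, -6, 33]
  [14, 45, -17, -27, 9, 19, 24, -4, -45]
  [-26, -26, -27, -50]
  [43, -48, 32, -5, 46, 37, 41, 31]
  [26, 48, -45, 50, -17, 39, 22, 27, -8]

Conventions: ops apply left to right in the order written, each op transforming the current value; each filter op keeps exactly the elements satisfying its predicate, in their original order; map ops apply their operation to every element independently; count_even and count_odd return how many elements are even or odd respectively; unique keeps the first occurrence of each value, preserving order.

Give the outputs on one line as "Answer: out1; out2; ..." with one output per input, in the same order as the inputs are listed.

Execution, op by op:
  [33, 7, 15, 45, -31, 13, 48, -10] -> [-33, -7, -15, -45, 31, -13, -48, 10] -> [31, 10] -> 1
  [10, -48, -6, 33] -> [-10, 48, 6, -33] -> [48, 6] -> 2
  [14, 45, -17, -27, 9, 19, 24, -4, -45] -> [-14, -45, 17, 27, -9, -19, -24, 4, 45] -> [17, 27, 4, 45] -> 1
  [-26, -26, -27, -50] -> [26, 26, 27, 50] -> [26, 26, 27, 50] -> 3
  [43, -48, 32, -5, 46, 37, 41, 31] -> [-43, 48, -32, 5, -46, -37, -41, -31] -> [48, 5] -> 1
  [26, 48, -45, 50, -17, 39, 22, 27, -8] -> [-26, -48, 45, -50, 17, -39, -22, -27, 8] -> [45, 17, 8] -> 1

1; 2; 1; 3; 1; 1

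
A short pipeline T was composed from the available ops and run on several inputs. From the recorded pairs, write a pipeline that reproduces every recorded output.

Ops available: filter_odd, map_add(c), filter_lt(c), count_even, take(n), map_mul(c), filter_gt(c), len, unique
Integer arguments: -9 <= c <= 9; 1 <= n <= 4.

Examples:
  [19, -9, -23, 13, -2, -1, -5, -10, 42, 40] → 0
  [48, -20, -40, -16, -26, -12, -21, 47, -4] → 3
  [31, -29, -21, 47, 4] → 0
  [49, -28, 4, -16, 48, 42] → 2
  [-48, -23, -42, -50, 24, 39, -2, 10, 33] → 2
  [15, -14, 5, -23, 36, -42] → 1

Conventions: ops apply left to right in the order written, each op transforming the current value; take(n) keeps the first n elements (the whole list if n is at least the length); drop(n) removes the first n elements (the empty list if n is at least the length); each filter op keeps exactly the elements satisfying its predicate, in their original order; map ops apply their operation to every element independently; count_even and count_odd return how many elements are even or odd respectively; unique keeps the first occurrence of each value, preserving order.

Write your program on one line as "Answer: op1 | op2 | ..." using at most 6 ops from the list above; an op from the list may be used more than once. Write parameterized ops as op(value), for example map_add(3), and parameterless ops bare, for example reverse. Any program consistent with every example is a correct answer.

map_add(3) | map_mul(-3) | take(3) | map_add(-2) | map_add(-9) | count_even

Check, running the answer program on each example:
  [19, -9, -23, 13, -2, -1, -5, -10, 42, 40] -> [22, -6, -20, 16, 1, 2, -2, -7, 45, 43] -> [-66, 18, 60, -48, -3, -6, 6, 21, -135, -129] -> [-66, 18, 60] -> [-68, 16, 58] -> [-77, 7, 49] -> 0
  [48, -20, -40, -16, -26, -12, -21, 47, -4] -> [51, -17, -37, -13, -23, -9, -18, 50, -1] -> [-153, 51, 111, 39, 69, 27, 54, -150, 3] -> [-153, 51, 111] -> [-155, 49, 109] -> [-164, 40, 100] -> 3
  [31, -29, -21, 47, 4] -> [34, -26, -18, 50, 7] -> [-102, 78, 54, -150, -21] -> [-102, 78, 54] -> [-104, 76, 52] -> [-113, 67, 43] -> 0
  [49, -28, 4, -16, 48, 42] -> [52, -25, 7, -13, 51, 45] -> [-156, 75, -21, 39, -153, -135] -> [-156, 75, -21] -> [-158, 73, -23] -> [-167, 64, -32] -> 2
  [-48, -23, -42, -50, 24, 39, -2, 10, 33] -> [-45, -20, -39, -47, 27, 42, 1, 13, 36] -> [135, 60, 117, 141, -81, -126, -3, -39, -108] -> [135, 60, 117] -> [133, 58, 115] -> [124, 49, 106] -> 2
  [15, -14, 5, -23, 36, -42] -> [18, -11, 8, -20, 39, -39] -> [-54, 33, -24, 60, -117, 117] -> [-54, 33, -24] -> [-56, 31, -26] -> [-65, 22, -35] -> 1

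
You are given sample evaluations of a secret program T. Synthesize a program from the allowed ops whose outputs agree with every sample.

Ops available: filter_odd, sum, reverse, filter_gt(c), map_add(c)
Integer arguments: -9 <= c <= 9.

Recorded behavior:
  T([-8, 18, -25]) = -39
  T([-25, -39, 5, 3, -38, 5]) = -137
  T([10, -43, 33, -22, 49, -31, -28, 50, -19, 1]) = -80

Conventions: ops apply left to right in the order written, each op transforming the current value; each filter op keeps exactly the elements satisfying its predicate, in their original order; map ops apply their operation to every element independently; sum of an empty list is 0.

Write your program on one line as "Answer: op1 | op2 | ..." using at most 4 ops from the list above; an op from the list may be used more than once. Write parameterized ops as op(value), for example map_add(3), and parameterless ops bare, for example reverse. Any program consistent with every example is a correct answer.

reverse | map_add(-4) | map_add(-4) | sum

Check, running the answer program on each example:
  [-8, 18, -25] -> [-25, 18, -8] -> [-29, 14, -12] -> [-33, 10, -16] -> -39
  [-25, -39, 5, 3, -38, 5] -> [5, -38, 3, 5, -39, -25] -> [1, -42, -1, 1, -43, -29] -> [-3, -46, -5, -3, -47, -33] -> -137
  [10, -43, 33, -22, 49, -31, -28, 50, -19, 1] -> [1, -19, 50, -28, -31, 49, -22, 33, -43, 10] -> [-3, -23, 46, -32, -35, 45, -26, 29, -47, 6] -> [-7, -27, 42, -36, -39, 41, -30, 25, -51, 2] -> -80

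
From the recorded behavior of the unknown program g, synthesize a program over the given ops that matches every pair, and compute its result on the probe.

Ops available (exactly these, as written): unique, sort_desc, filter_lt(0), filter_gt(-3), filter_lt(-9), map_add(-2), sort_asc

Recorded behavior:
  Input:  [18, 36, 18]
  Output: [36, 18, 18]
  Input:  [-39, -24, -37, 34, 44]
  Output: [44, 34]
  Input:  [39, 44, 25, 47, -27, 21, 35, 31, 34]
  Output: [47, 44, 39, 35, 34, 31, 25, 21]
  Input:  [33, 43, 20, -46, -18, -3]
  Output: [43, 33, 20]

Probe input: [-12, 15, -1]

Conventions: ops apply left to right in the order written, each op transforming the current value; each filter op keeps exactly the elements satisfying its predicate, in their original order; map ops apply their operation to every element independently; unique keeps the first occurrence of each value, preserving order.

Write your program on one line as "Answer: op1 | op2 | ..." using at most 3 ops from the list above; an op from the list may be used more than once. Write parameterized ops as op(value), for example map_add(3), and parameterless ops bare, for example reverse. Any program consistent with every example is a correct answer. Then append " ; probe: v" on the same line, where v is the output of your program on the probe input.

filter_gt(-3) | sort_asc | sort_desc ; probe: [15, -1]

Check, running the answer program on each example:
  [18, 36, 18] -> [18, 36, 18] -> [18, 18, 36] -> [36, 18, 18]
  [-39, -24, -37, 34, 44] -> [34, 44] -> [34, 44] -> [44, 34]
  [39, 44, 25, 47, -27, 21, 35, 31, 34] -> [39, 44, 25, 47, 21, 35, 31, 34] -> [21, 25, 31, 34, 35, 39, 44, 47] -> [47, 44, 39, 35, 34, 31, 25, 21]
  [33, 43, 20, -46, -18, -3] -> [33, 43, 20] -> [20, 33, 43] -> [43, 33, 20]
  probe: [-12, 15, -1] -> [15, -1] -> [-1, 15] -> [15, -1]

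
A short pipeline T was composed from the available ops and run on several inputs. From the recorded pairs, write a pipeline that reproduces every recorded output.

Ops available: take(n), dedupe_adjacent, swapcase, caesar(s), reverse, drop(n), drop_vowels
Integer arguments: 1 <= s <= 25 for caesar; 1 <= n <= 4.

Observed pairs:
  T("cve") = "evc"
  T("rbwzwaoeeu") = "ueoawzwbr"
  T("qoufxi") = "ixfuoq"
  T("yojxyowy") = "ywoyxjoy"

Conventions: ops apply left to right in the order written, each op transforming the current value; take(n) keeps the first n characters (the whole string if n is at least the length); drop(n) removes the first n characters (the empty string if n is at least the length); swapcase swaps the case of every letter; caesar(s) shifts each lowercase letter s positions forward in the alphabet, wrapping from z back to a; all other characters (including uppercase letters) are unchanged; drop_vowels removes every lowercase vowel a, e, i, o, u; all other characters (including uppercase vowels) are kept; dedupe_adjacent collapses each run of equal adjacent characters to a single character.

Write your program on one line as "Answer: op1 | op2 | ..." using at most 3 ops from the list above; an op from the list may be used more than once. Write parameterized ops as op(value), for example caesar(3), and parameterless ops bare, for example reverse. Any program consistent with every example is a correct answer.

reverse | dedupe_adjacent

Check, running the answer program on each example:
  "cve" -> "evc" -> "evc"
  "rbwzwaoeeu" -> "ueeoawzwbr" -> "ueoawzwbr"
  "qoufxi" -> "ixfuoq" -> "ixfuoq"
  "yojxyowy" -> "ywoyxjoy" -> "ywoyxjoy"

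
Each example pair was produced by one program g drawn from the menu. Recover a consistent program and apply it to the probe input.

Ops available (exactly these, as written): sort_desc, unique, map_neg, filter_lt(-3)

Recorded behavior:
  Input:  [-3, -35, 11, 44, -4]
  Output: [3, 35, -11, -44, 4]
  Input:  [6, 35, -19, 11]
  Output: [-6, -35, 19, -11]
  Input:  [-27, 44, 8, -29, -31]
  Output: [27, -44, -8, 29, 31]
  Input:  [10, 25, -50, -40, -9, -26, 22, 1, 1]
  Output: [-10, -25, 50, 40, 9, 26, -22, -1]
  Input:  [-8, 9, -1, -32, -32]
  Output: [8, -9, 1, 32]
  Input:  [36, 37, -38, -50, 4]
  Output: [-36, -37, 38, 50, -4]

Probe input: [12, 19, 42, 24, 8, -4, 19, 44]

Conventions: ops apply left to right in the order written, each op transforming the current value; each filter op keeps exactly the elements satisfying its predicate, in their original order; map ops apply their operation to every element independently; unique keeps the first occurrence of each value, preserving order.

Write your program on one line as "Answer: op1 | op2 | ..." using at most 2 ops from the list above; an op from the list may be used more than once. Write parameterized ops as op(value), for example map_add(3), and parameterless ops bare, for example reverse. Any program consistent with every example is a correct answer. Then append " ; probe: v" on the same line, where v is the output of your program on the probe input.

unique | map_neg ; probe: [-12, -19, -42, -24, -8, 4, -44]

Check, running the answer program on each example:
  [-3, -35, 11, 44, -4] -> [-3, -35, 11, 44, -4] -> [3, 35, -11, -44, 4]
  [6, 35, -19, 11] -> [6, 35, -19, 11] -> [-6, -35, 19, -11]
  [-27, 44, 8, -29, -31] -> [-27, 44, 8, -29, -31] -> [27, -44, -8, 29, 31]
  [10, 25, -50, -40, -9, -26, 22, 1, 1] -> [10, 25, -50, -40, -9, -26, 22, 1] -> [-10, -25, 50, 40, 9, 26, -22, -1]
  [-8, 9, -1, -32, -32] -> [-8, 9, -1, -32] -> [8, -9, 1, 32]
  [36, 37, -38, -50, 4] -> [36, 37, -38, -50, 4] -> [-36, -37, 38, 50, -4]
  probe: [12, 19, 42, 24, 8, -4, 19, 44] -> [12, 19, 42, 24, 8, -4, 44] -> [-12, -19, -42, -24, -8, 4, -44]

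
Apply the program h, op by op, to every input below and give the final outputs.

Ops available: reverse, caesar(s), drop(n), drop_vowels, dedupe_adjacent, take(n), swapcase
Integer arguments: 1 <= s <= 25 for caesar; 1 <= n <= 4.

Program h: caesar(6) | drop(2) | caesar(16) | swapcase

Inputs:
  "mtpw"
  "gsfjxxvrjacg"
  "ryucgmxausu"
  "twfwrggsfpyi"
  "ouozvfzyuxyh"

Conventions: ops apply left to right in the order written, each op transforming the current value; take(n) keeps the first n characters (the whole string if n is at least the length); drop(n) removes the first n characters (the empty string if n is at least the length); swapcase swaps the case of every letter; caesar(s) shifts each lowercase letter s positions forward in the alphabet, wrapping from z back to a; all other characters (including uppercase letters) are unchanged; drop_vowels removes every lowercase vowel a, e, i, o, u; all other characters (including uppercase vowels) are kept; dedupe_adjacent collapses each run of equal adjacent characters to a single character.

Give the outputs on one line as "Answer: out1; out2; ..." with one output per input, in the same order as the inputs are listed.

Execution, op by op:
  "mtpw" -> "szvc" -> "vc" -> "ls" -> "LS"
  "gsfjxxvrjacg" -> "mylpddbxpgim" -> "lpddbxpgim" -> "bfttrnfwyc" -> "BFTTRNFWYC"
  "ryucgmxausu" -> "xeaimsdgaya" -> "aimsdgaya" -> "qycitwqoq" -> "QYCITWQOQ"
  "twfwrggsfpyi" -> "zclcxmmylveo" -> "lcxmmylveo" -> "bsnccoblue" -> "BSNCCOBLUE"
  "ouozvfzyuxyh" -> "uaufblfeaden" -> "ufblfeaden" -> "kvrbvuqtud" -> "KVRBVUQTUD"

"LS"; "BFTTRNFWYC"; "QYCITWQOQ"; "BSNCCOBLUE"; "KVRBVUQTUD"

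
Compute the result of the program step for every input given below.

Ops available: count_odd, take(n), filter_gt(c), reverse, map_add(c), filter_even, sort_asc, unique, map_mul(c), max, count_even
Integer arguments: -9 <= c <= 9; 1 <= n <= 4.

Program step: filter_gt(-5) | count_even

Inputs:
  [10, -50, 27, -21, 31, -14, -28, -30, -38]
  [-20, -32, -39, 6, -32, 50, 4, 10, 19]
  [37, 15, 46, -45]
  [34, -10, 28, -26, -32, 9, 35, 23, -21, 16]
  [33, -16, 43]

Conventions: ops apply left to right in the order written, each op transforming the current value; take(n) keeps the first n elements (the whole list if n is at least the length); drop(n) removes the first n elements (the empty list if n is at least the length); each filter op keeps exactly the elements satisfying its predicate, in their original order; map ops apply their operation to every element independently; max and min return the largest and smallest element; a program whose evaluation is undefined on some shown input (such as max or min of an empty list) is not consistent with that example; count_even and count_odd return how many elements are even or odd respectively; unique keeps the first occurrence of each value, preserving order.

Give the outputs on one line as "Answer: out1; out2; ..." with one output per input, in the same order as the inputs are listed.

Execution, op by op:
  [10, -50, 27, -21, 31, -14, -28, -30, -38] -> [10, 27, 31] -> 1
  [-20, -32, -39, 6, -32, 50, 4, 10, 19] -> [6, 50, 4, 10, 19] -> 4
  [37, 15, 46, -45] -> [37, 15, 46] -> 1
  [34, -10, 28, -26, -32, 9, 35, 23, -21, 16] -> [34, 28, 9, 35, 23, 16] -> 3
  [33, -16, 43] -> [33, 43] -> 0

1; 4; 1; 3; 0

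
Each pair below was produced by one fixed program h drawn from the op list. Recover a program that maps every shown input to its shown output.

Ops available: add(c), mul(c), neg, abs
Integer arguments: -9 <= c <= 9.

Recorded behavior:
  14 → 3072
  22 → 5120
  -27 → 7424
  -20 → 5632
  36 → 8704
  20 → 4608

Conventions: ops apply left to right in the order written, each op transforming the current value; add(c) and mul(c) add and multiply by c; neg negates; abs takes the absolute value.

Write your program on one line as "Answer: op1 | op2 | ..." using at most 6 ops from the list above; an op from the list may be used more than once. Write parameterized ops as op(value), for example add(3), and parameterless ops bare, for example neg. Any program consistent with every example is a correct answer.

neg | add(2) | abs | mul(-4) | mul(8) | mul(-8)

Check, running the answer program on each example:
  14 -> -14 -> -12 -> 12 -> -48 -> -384 -> 3072
  22 -> -22 -> -20 -> 20 -> -80 -> -640 -> 5120
  -27 -> 27 -> 29 -> 29 -> -116 -> -928 -> 7424
  -20 -> 20 -> 22 -> 22 -> -88 -> -704 -> 5632
  36 -> -36 -> -34 -> 34 -> -136 -> -1088 -> 8704
  20 -> -20 -> -18 -> 18 -> -72 -> -576 -> 4608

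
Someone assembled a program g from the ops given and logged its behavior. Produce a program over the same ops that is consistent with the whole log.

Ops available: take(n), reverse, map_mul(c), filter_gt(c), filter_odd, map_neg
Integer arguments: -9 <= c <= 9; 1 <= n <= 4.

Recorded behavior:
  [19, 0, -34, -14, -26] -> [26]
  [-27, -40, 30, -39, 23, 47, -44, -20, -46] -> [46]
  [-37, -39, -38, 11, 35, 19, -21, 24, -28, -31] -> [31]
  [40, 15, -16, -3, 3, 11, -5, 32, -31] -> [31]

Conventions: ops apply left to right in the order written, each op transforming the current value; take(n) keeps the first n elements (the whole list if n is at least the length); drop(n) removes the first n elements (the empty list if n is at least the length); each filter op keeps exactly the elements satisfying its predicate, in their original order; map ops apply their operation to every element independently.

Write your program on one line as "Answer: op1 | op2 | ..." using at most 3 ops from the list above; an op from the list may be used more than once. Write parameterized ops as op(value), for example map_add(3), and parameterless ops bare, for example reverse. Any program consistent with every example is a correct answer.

reverse | take(1) | map_neg

Check, running the answer program on each example:
  [19, 0, -34, -14, -26] -> [-26, -14, -34, 0, 19] -> [-26] -> [26]
  [-27, -40, 30, -39, 23, 47, -44, -20, -46] -> [-46, -20, -44, 47, 23, -39, 30, -40, -27] -> [-46] -> [46]
  [-37, -39, -38, 11, 35, 19, -21, 24, -28, -31] -> [-31, -28, 24, -21, 19, 35, 11, -38, -39, -37] -> [-31] -> [31]
  [40, 15, -16, -3, 3, 11, -5, 32, -31] -> [-31, 32, -5, 11, 3, -3, -16, 15, 40] -> [-31] -> [31]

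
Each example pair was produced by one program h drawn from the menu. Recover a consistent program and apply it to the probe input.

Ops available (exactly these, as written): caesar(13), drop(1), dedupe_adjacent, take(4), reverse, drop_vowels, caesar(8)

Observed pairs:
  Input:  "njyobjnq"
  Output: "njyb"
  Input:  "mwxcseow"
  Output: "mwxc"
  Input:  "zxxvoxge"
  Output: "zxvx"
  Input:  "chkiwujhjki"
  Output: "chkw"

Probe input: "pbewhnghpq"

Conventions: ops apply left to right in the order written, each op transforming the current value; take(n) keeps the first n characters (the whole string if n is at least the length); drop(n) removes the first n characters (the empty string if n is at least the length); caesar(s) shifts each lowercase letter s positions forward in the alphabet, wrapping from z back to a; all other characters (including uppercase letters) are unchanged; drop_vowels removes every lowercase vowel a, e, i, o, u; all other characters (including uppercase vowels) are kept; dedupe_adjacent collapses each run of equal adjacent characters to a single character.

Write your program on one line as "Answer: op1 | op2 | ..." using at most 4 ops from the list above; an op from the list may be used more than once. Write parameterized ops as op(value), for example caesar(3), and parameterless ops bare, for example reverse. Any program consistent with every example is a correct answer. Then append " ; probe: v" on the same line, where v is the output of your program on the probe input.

drop_vowels | dedupe_adjacent | take(4) ; probe: "pbwh"

Check, running the answer program on each example:
  "njyobjnq" -> "njybjnq" -> "njybjnq" -> "njyb"
  "mwxcseow" -> "mwxcsw" -> "mwxcsw" -> "mwxc"
  "zxxvoxge" -> "zxxvxg" -> "zxvxg" -> "zxvx"
  "chkiwujhjki" -> "chkwjhjk" -> "chkwjhjk" -> "chkw"
  probe: "pbewhnghpq" -> "pbwhnghpq" -> "pbwhnghpq" -> "pbwh"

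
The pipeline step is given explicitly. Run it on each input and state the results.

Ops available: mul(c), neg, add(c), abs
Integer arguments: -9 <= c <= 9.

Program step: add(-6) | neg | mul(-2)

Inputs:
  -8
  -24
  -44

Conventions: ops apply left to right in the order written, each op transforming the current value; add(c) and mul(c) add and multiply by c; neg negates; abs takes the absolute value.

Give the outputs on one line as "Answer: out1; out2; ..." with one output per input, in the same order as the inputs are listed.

Execution, op by op:
  -8 -> -14 -> 14 -> -28
  -24 -> -30 -> 30 -> -60
  -44 -> -50 -> 50 -> -100

-28; -60; -100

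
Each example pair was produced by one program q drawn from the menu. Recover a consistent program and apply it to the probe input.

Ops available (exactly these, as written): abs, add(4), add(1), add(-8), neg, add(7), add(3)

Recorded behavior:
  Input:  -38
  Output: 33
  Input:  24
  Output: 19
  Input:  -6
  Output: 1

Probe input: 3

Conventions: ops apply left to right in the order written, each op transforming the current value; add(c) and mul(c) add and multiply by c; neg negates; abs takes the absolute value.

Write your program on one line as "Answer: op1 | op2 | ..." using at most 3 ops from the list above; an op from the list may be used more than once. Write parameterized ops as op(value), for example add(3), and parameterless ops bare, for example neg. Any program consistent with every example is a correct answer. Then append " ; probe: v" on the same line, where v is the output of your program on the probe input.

abs | add(3) | add(-8) ; probe: -2

Check, running the answer program on each example:
  -38 -> 38 -> 41 -> 33
  24 -> 24 -> 27 -> 19
  -6 -> 6 -> 9 -> 1
  probe: 3 -> 3 -> 6 -> -2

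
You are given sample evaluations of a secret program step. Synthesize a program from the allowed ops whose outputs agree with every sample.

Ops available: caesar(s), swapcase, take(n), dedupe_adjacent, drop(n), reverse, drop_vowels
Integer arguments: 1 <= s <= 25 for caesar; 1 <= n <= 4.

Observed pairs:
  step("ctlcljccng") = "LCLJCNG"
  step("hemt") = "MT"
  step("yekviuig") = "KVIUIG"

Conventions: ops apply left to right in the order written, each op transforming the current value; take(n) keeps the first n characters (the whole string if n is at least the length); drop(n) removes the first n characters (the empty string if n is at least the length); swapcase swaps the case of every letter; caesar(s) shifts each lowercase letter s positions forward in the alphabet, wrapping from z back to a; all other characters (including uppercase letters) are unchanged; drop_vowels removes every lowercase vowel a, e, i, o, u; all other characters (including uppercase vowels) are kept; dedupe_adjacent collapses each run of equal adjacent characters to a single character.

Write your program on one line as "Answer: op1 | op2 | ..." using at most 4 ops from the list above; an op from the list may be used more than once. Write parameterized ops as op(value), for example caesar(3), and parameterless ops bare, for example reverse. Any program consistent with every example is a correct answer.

drop(2) | dedupe_adjacent | swapcase

Check, running the answer program on each example:
  "ctlcljccng" -> "lcljccng" -> "lcljcng" -> "LCLJCNG"
  "hemt" -> "mt" -> "mt" -> "MT"
  "yekviuig" -> "kviuig" -> "kviuig" -> "KVIUIG"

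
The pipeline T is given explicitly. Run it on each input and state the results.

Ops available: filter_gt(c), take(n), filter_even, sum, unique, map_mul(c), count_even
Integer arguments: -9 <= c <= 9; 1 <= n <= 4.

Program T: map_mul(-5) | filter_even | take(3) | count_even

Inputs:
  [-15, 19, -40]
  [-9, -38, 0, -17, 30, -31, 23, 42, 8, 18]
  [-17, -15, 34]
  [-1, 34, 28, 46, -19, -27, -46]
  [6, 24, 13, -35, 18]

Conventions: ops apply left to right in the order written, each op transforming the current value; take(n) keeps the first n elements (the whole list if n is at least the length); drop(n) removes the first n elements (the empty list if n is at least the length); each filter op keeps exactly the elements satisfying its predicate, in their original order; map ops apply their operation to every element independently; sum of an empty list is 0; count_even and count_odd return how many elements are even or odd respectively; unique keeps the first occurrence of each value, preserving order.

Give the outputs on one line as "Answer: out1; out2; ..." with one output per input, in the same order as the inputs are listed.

1; 3; 1; 3; 3

Execution, op by op:
  [-15, 19, -40] -> [75, -95, 200] -> [200] -> [200] -> 1
  [-9, -38, 0, -17, 30, -31, 23, 42, 8, 18] -> [45, 190, 0, 85, -150, 155, -115, -210, -40, -90] -> [190, 0, -150, -210, -40, -90] -> [190, 0, -150] -> 3
  [-17, -15, 34] -> [85, 75, -170] -> [-170] -> [-170] -> 1
  [-1, 34, 28, 46, -19, -27, -46] -> [5, -170, -140, -230, 95, 135, 230] -> [-170, -140, -230, 230] -> [-170, -140, -230] -> 3
  [6, 24, 13, -35, 18] -> [-30, -120, -65, 175, -90] -> [-30, -120, -90] -> [-30, -120, -90] -> 3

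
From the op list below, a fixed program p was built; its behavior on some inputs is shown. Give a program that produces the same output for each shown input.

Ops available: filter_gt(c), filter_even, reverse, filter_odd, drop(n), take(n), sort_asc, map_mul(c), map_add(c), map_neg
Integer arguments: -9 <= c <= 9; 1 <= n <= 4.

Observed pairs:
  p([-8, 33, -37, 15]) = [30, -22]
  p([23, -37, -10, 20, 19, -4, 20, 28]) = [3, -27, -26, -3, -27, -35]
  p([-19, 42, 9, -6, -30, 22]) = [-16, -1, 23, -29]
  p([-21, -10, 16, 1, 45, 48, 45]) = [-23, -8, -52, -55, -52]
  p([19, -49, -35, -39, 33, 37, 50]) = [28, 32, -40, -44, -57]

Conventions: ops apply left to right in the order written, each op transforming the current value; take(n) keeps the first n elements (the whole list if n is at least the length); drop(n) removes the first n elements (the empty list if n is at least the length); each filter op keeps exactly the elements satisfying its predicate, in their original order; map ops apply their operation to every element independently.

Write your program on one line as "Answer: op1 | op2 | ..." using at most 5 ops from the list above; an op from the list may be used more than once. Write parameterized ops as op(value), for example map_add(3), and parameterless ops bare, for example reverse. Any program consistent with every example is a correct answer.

map_add(7) | drop(2) | reverse | map_neg | reverse

Check, running the answer program on each example:
  [-8, 33, -37, 15] -> [-1, 40, -30, 22] -> [-30, 22] -> [22, -30] -> [-22, 30] -> [30, -22]
  [23, -37, -10, 20, 19, -4, 20, 28] -> [30, -30, -3, 27, 26, 3, 27, 35] -> [-3, 27, 26, 3, 27, 35] -> [35, 27, 3, 26, 27, -3] -> [-35, -27, -3, -26, -27, 3] -> [3, -27, -26, -3, -27, -35]
  [-19, 42, 9, -6, -30, 22] -> [-12, 49, 16, 1, -23, 29] -> [16, 1, -23, 29] -> [29, -23, 1, 16] -> [-29, 23, -1, -16] -> [-16, -1, 23, -29]
  [-21, -10, 16, 1, 45, 48, 45] -> [-14, -3, 23, 8, 52, 55, 52] -> [23, 8, 52, 55, 52] -> [52, 55, 52, 8, 23] -> [-52, -55, -52, -8, -23] -> [-23, -8, -52, -55, -52]
  [19, -49, -35, -39, 33, 37, 50] -> [26, -42, -28, -32, 40, 44, 57] -> [-28, -32, 40, 44, 57] -> [57, 44, 40, -32, -28] -> [-57, -44, -40, 32, 28] -> [28, 32, -40, -44, -57]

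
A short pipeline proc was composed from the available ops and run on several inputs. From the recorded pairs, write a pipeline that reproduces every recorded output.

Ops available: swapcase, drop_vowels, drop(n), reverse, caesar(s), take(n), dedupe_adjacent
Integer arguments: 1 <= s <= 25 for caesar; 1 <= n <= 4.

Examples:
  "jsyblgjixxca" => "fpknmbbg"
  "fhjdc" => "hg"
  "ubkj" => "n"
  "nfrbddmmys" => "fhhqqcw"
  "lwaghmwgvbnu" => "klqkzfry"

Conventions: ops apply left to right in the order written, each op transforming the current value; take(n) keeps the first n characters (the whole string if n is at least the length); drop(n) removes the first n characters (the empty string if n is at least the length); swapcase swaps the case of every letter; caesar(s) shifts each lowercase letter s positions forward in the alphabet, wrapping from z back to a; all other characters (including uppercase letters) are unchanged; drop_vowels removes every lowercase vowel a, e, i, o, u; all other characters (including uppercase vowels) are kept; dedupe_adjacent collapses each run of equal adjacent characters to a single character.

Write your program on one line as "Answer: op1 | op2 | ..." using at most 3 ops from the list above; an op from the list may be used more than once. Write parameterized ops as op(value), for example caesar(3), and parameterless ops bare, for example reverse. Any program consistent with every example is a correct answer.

caesar(4) | drop(3) | drop_vowels

Check, running the answer program on each example:
  "jsyblgjixxca" -> "nwcfpknmbbge" -> "fpknmbbge" -> "fpknmbbg"
  "fhjdc" -> "jlnhg" -> "hg" -> "hg"
  "ubkj" -> "yfon" -> "n" -> "n"
  "nfrbddmmys" -> "rjvfhhqqcw" -> "fhhqqcw" -> "fhhqqcw"
  "lwaghmwgvbnu" -> "paeklqakzfry" -> "klqakzfry" -> "klqkzfry"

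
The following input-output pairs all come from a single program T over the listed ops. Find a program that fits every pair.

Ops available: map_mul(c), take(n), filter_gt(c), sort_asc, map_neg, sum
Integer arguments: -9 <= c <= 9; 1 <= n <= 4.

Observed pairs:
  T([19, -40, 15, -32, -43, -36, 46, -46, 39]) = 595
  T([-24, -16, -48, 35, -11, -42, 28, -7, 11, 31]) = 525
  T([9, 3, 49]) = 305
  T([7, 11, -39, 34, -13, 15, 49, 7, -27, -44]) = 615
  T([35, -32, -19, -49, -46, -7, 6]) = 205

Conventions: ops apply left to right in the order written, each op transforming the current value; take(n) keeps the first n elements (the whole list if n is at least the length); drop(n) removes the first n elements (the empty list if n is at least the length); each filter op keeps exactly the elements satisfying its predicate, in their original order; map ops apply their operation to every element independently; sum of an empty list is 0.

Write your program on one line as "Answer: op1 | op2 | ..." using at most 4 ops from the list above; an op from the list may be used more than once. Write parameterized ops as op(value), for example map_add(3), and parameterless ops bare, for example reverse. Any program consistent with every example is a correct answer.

map_mul(5) | filter_gt(1) | sort_asc | sum

Check, running the answer program on each example:
  [19, -40, 15, -32, -43, -36, 46, -46, 39] -> [95, -200, 75, -160, -215, -180, 230, -230, 195] -> [95, 75, 230, 195] -> [75, 95, 195, 230] -> 595
  [-24, -16, -48, 35, -11, -42, 28, -7, 11, 31] -> [-120, -80, -240, 175, -55, -210, 140, -35, 55, 155] -> [175, 140, 55, 155] -> [55, 140, 155, 175] -> 525
  [9, 3, 49] -> [45, 15, 245] -> [45, 15, 245] -> [15, 45, 245] -> 305
  [7, 11, -39, 34, -13, 15, 49, 7, -27, -44] -> [35, 55, -195, 170, -65, 75, 245, 35, -135, -220] -> [35, 55, 170, 75, 245, 35] -> [35, 35, 55, 75, 170, 245] -> 615
  [35, -32, -19, -49, -46, -7, 6] -> [175, -160, -95, -245, -230, -35, 30] -> [175, 30] -> [30, 175] -> 205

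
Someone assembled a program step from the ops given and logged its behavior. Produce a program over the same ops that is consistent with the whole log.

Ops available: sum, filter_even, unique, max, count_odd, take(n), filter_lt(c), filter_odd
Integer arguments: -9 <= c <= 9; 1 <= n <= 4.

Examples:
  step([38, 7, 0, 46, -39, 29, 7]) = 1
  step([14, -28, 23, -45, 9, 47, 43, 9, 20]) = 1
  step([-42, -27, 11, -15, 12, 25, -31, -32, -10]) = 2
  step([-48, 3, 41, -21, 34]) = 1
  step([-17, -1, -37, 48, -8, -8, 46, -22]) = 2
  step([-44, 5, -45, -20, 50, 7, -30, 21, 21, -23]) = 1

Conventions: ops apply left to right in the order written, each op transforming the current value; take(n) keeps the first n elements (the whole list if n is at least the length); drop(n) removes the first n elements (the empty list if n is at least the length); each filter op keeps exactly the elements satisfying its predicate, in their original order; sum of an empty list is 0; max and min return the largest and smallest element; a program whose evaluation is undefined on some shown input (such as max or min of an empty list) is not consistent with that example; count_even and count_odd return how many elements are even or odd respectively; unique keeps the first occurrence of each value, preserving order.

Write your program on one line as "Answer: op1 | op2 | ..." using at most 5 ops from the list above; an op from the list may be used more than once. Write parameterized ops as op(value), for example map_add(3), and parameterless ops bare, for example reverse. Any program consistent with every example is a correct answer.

unique | filter_lt(-9) | take(3) | filter_odd | count_odd

Check, running the answer program on each example:
  [38, 7, 0, 46, -39, 29, 7] -> [38, 7, 0, 46, -39, 29] -> [-39] -> [-39] -> [-39] -> 1
  [14, -28, 23, -45, 9, 47, 43, 9, 20] -> [14, -28, 23, -45, 9, 47, 43, 20] -> [-28, -45] -> [-28, -45] -> [-45] -> 1
  [-42, -27, 11, -15, 12, 25, -31, -32, -10] -> [-42, -27, 11, -15, 12, 25, -31, -32, -10] -> [-42, -27, -15, -31, -32, -10] -> [-42, -27, -15] -> [-27, -15] -> 2
  [-48, 3, 41, -21, 34] -> [-48, 3, 41, -21, 34] -> [-48, -21] -> [-48, -21] -> [-21] -> 1
  [-17, -1, -37, 48, -8, -8, 46, -22] -> [-17, -1, -37, 48, -8, 46, -22] -> [-17, -37, -22] -> [-17, -37, -22] -> [-17, -37] -> 2
  [-44, 5, -45, -20, 50, 7, -30, 21, 21, -23] -> [-44, 5, -45, -20, 50, 7, -30, 21, -23] -> [-44, -45, -20, -30, -23] -> [-44, -45, -20] -> [-45] -> 1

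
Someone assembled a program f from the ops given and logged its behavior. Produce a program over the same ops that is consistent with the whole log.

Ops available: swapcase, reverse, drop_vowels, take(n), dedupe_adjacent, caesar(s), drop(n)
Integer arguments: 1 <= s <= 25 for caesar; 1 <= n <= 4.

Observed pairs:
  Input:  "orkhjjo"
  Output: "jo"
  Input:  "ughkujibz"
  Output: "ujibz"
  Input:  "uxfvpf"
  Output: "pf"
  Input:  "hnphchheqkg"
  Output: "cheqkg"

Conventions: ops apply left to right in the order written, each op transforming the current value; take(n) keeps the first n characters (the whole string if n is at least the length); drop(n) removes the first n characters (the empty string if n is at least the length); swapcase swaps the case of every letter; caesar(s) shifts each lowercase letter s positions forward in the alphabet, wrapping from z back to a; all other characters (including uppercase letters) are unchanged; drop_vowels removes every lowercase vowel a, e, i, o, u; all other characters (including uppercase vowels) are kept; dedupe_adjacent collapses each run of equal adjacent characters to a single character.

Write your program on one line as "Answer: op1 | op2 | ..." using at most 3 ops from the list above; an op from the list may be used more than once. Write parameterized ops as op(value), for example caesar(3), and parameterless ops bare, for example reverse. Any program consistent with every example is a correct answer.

dedupe_adjacent | drop(4)

Check, running the answer program on each example:
  "orkhjjo" -> "orkhjo" -> "jo"
  "ughkujibz" -> "ughkujibz" -> "ujibz"
  "uxfvpf" -> "uxfvpf" -> "pf"
  "hnphchheqkg" -> "hnphcheqkg" -> "cheqkg"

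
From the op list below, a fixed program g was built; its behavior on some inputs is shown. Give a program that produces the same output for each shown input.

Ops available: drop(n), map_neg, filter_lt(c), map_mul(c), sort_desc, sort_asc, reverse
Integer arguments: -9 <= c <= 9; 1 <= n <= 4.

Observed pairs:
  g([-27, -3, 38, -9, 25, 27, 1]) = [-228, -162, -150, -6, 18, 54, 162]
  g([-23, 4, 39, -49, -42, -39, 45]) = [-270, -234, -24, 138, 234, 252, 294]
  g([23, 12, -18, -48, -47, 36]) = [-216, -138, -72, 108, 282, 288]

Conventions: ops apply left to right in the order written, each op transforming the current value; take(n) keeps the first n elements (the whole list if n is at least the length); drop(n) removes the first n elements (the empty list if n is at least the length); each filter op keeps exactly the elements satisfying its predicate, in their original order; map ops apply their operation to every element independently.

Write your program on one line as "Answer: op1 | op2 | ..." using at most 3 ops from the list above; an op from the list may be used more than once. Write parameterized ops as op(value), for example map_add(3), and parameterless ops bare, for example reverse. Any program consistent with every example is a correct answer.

map_mul(-6) | sort_asc

Check, running the answer program on each example:
  [-27, -3, 38, -9, 25, 27, 1] -> [162, 18, -228, 54, -150, -162, -6] -> [-228, -162, -150, -6, 18, 54, 162]
  [-23, 4, 39, -49, -42, -39, 45] -> [138, -24, -234, 294, 252, 234, -270] -> [-270, -234, -24, 138, 234, 252, 294]
  [23, 12, -18, -48, -47, 36] -> [-138, -72, 108, 288, 282, -216] -> [-216, -138, -72, 108, 282, 288]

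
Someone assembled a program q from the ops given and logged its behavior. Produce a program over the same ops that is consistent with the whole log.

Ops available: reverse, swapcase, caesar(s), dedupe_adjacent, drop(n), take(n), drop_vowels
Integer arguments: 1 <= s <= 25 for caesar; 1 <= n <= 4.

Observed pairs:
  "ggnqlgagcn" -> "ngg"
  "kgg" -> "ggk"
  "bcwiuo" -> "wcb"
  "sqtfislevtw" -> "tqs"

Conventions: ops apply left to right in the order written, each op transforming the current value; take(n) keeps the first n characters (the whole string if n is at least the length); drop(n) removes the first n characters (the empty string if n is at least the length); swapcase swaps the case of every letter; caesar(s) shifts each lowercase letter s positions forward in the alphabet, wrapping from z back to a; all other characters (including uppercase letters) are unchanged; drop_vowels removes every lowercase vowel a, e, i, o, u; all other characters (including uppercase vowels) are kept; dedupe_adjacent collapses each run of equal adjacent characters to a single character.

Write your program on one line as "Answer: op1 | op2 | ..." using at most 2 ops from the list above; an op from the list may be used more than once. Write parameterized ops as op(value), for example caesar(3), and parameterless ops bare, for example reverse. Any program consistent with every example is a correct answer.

take(3) | reverse

Check, running the answer program on each example:
  "ggnqlgagcn" -> "ggn" -> "ngg"
  "kgg" -> "kgg" -> "ggk"
  "bcwiuo" -> "bcw" -> "wcb"
  "sqtfislevtw" -> "sqt" -> "tqs"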